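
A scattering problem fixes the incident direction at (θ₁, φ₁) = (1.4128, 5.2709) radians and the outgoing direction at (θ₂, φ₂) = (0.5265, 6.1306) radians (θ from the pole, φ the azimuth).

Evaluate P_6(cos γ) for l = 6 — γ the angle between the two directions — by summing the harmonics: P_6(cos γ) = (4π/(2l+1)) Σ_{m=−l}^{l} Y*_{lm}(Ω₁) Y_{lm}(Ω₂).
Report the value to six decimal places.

0.331398

Term-by-term m-sum for l=6 (normalisation 4π/13 = 0.966644):
  m=-6: Y*=(0.438293, 0.093178)  Y=(0.004740, 0.006167)  product (0.001503, 0.003145)
  m=-5: Y*=(0.084577, 0.232394)  Y=(0.033509, 0.032036)  product (-0.004611, 0.010497)
  m=-4: Y*=(0.152029, -0.194580)  Y=(0.134643, 0.094173)  product (0.038794, -0.011882)
  m=-3: Y*=(0.267768, 0.028148)  Y=(0.334777, 0.164930)  product (0.085000, 0.053586)
  m=-2: Y*=(-0.080009, -0.164047)  Y=(0.469361, 0.147854)  product (-0.013298, -0.088827)
  m=-1: Y*=(0.145103, -0.232210)  Y=(0.179317, 0.027576)  product (0.032423, -0.037638)
  m=+0: Y*=(-0.164656, -0.000000)  Y=(-0.383909, 0.000000)  product (0.063213, 0.000000)
  m=+1: Y*=(-0.145103, -0.232210)  Y=(-0.179317, 0.027576)  product (0.032423, 0.037638)
  m=+2: Y*=(-0.080009, 0.164047)  Y=(0.469361, -0.147854)  product (-0.013298, 0.088827)
  m=+3: Y*=(-0.267768, 0.028148)  Y=(-0.334777, 0.164930)  product (0.085000, -0.053586)
  m=+4: Y*=(0.152029, 0.194580)  Y=(0.134643, -0.094173)  product (0.038794, 0.011882)
  m=+5: Y*=(-0.084577, 0.232394)  Y=(-0.033509, 0.032036)  product (-0.004611, -0.010497)
  m=+6: Y*=(0.438293, -0.093178)  Y=(0.004740, -0.006167)  product (0.001503, -0.003145)
Total Σ_m = (0.342834, 0.000000). Multiply by 0.966644: (0.331398, 0.000000). P_6(cos γ) = 0.331398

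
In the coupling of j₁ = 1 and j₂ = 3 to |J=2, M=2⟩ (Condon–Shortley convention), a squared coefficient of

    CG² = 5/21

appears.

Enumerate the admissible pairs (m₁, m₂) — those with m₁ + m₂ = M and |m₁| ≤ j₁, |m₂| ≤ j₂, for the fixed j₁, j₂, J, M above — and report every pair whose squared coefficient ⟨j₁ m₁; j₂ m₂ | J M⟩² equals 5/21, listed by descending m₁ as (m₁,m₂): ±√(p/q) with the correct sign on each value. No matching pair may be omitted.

Admissible pairs with m₁+m₂ = M = 2: (-1,3), (0,2), (1,1)
  (m₁,m₂)=(1,1): CG² = 1/21, CG = +√(1/21)
  (m₁,m₂)=(0,2): CG² = 5/21, CG = −√(5/21)   ← matches the target
  (m₁,m₂)=(-1,3): CG² = 5/7, CG = +√(5/7)
Pairs with CG² = 5/21: (0,2): −√(5/21)

(0,2): −√(5/21)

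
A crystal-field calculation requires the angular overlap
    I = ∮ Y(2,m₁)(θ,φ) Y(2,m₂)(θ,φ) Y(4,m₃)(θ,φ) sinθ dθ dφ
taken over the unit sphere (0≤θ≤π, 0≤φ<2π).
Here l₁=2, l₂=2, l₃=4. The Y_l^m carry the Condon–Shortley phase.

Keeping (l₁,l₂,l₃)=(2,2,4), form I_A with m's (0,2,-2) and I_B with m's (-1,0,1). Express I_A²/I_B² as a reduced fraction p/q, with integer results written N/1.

1/2

Same 2,2,4: normalisation and zero-m 3j drop out of the ratio.
A: Δ: 0! 4! 4! / 9! → 1/630; sum: t=0:+1/96 = 1/96; 3j²(2 2 4; 0 2 -2) = Δ·Π!·Σ² = 1/42  (sign +1)
B: Δ: 0! 4! 4! / 9! → 1/630; sum: t=0:+1/24 = 1/24; 3j²(2 2 4; -1 0 1) = Δ·Π!·Σ² = 1/21  (sign -1)
I_A²/I_B² = (1/42)/(1/21) = 1/2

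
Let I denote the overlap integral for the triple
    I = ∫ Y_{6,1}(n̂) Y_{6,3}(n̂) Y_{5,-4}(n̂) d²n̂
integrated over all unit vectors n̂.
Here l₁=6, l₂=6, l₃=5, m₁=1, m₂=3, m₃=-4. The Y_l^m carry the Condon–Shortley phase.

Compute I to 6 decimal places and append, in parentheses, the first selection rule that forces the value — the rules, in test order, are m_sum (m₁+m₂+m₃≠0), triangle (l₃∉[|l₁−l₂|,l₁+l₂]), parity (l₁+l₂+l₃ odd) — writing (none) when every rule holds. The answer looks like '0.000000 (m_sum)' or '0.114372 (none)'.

0.000000 (parity)

L=17 odd ⇒ parity kills the (l;000) factor ⇒ I = 0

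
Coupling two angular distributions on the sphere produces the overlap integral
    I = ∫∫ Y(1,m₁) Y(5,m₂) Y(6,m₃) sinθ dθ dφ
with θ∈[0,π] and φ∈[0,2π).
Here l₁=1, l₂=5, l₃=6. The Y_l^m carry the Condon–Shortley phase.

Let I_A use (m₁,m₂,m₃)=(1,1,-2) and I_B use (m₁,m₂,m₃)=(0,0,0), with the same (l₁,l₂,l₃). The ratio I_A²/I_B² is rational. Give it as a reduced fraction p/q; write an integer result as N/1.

l's match ⇒ only the (l;m) 3-j factors differ between A and B.
A: triangle coeff Δ(1,5,6) = 1/858; Σ_t [0,0]: t=0:+1/34560 = 1/34560; (3j)²=14/429 [(1 5 6; 1 1 -2)], sign=+1
B: triangle coeff Δ(1,5,6) = 1/858; Σ_t [0,0]: t=0:+1/14400 = 1/14400; (3j)²=6/143 [(1 5 6; 0 0 0)], sign=+1
I_A²/I_B² = (14/429)/(6/143) = 7/9

7/9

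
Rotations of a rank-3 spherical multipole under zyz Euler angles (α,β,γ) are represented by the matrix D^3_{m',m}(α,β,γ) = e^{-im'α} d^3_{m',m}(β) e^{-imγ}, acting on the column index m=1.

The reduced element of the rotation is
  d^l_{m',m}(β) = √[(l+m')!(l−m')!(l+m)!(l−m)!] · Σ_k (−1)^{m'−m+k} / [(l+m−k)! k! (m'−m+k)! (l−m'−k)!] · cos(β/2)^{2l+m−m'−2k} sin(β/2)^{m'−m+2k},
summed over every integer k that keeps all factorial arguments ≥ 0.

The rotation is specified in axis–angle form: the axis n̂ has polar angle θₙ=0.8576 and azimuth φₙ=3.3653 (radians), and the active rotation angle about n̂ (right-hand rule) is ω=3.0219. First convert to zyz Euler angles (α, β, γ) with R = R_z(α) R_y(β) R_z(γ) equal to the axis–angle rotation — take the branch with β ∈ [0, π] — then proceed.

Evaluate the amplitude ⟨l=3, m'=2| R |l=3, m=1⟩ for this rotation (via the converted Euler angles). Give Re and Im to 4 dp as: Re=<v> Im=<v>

Axis–angle → zyz. n̂ = (sinθₙcosφₙ, sinθₙsinφₙ, cosθₙ) = (-0.737429, -0.167777, +0.654254), ω = 3.0219.
R = I cosω + sinω [n̂]ₓ + (1−cosω) n̂n̂ᵀ gives
  R = [+0.090868, +0.168439, -0.981515; +0.324684, -0.936749, -0.130697; -0.941447, -0.306806, -0.139810]
β = atan2(√(R₁₃²+R₂₃²), R₃₃) = 1.711066; α = atan2(R₂₃, R₁₃) mod 2π = 3.273973; γ = atan2(R₃₂, −R₃₁) mod 2π = 5.968151
First d^3_{2,1}(β=1.7111), then the phase factors e^{-i(2)α} and e^{-i(1)γ}:
Half-angle: c=0.655816, s=0.754921. N=√(120·1·24·2)=75.894664
The bounds max(0,m−m')=0 and min(l+m,l−m')=1 give 2 terms
  k=0: (−1)^1·75.8947/(24)·0.6558^5·0.7549^1 = -0.289609
  k=1: (−1)^2·75.8947/(12)·0.6558^3·0.7549^3 = +0.767503
d^3_{2,1}(1.7111) = -0.289609 +0.767503 = +0.477894
Phases: e^{-i·(2)·3.2740}=+0.965155-0.261678i, e^{-i·(1)·5.9682}=+0.950786+0.309849i ⇒ D=+0.477291+0.024016i

Re=0.4773 Im=0.0240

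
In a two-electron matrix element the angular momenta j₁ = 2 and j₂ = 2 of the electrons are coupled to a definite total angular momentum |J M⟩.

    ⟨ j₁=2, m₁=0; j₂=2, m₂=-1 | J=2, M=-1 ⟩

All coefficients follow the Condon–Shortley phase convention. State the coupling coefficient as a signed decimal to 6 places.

√[5·2!2!2!/7! · 2!2!1!3!1!3!] = √(8/7)
  +(−1)^0/∏(0,2,2,1,0,1)! = 1/4  (running 1/4)
  +(−1)^1/∏(1,1,1,0,1,2)! = -1/2  (running -1/4)
⟨..|..⟩ = √(8/7)·(-1/4) = -0.267261

-0.267261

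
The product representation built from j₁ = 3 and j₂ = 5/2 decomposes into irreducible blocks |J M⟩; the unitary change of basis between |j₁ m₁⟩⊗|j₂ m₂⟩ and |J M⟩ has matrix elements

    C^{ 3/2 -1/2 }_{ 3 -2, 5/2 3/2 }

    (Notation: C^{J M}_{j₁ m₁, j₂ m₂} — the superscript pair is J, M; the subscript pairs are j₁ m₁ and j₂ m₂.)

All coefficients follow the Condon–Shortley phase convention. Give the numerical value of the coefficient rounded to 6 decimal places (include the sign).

√[4·4!2!1!/8! · 1!5!4!1!1!2!] = √(192/7)
  +(−1)^3/∏(3,1,2,1,0,0)! = -1/12  (running -1/12)
  +(−1)^4/∏(4,0,1,0,1,1)! = 1/24  (running -1/24)
⟨..|..⟩ = √(192/7)·(-1/24) = -0.218218

−√(1/21) = -0.218218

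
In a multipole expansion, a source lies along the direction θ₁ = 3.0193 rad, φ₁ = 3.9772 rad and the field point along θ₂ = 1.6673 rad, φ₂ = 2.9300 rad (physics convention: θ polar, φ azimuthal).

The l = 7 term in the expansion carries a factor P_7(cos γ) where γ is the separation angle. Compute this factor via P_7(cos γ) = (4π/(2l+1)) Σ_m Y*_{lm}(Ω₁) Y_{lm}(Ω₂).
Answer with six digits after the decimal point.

Expand P_7 via completeness: Σ_{m} conj(Y_{7,m}) at Ω₁ times Y_{7,m} at Ω₂ —
  m=-7: (-0.000000+0.000000i) × (-0.043330-0.482035i) = +0.000000+0.000000i  (running Σ = +0.000000+0.000000i)
  m=-6: (-0.000002+0.000006i) × (-0.052013-0.167407i) = +0.000001+0.000000i  (running Σ = +0.000001+0.000000i)
  m=-5: (+0.000060+0.000101i) × (+0.154655+0.274658i) = -0.000018+0.000032i  (running Σ = -0.000017+0.000032i)
  m=-4: (+0.001550+0.000316i) × (+0.132431+0.149651i) = +0.000158+0.000274i  (running Σ = +0.000141+0.000306i)
  m=-3: (+0.012413-0.009141i) × (-0.210790-0.155238i) = -0.004036-0.000000i  (running Σ = -0.003895+0.000306i)
  m=-2: (+0.010521-0.104415i) × (-0.190530-0.085814i) = -0.010965+0.018991i  (running Σ = -0.014860+0.019297i)
  m=-1: (-0.301790-0.333726i) × (+0.235519+0.050591i) = -0.054194-0.093867i  (running Σ = -0.069053-0.074569i)
  m=0: (-0.875360-0.000000i) × (+0.211430+0.000000i) = -0.185078-0.000000i  (running Σ = -0.254131-0.074569i)
  m=1: (+0.301790-0.333726i) × (-0.235519+0.050591i) = -0.054194+0.093867i  (running Σ = -0.308324+0.019297i)
  m=2: (+0.010521+0.104415i) × (-0.190530+0.085814i) = -0.010965-0.018991i  (running Σ = -0.319289+0.000306i)
  m=3: (-0.012413-0.009141i) × (+0.210790-0.155238i) = -0.004036+0.000000i  (running Σ = -0.323325+0.000306i)
  m=4: (+0.001550-0.000316i) × (+0.132431-0.149651i) = +0.000158-0.000274i  (running Σ = -0.323167+0.000032i)
  m=5: (-0.000060+0.000101i) × (-0.154655+0.274658i) = -0.000018-0.000032i  (running Σ = -0.323185+0.000000i)
  m=6: (-0.000002-0.000006i) × (-0.052013+0.167407i) = +0.000001-0.000000i  (running Σ = -0.323184+0.000000i)
  m=7: (+0.000000+0.000000i) × (+0.043330-0.482035i) = +0.000000-0.000000i  (running Σ = -0.323184-0.000000i)
Total Σ_m = -0.323184-0.000000i. Multiply by 0.837758: -0.270750-0.000000i. P_7(cos γ) = -0.270750

-0.270750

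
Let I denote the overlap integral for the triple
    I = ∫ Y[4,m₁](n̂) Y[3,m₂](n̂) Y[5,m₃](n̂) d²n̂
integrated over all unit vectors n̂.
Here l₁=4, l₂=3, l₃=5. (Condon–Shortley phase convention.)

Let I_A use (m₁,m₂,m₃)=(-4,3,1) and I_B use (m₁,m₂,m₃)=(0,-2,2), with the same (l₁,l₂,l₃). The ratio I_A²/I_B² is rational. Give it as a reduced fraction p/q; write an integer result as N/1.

l's match ⇒ only the (l;m) 3-j factors differ between A and B.
A: triangle coeff Δ(4,3,5) = 1/180180; Σ_t [2,2]: t=2:+1/34560 = 1/34560; (3j)²=1/429 [(4 3 5; -4 3 1)], sign=+1
B: triangle coeff Δ(4,3,5) = 1/180180; Σ_t [0,1]: t=0:+1/576 t=1:−1/864 = 1/1728; (3j)²=5/1287 [(4 3 5; 0 -2 2)], sign=-1
I_A²/I_B² = (1/429)/(5/1287) = 3/5

3/5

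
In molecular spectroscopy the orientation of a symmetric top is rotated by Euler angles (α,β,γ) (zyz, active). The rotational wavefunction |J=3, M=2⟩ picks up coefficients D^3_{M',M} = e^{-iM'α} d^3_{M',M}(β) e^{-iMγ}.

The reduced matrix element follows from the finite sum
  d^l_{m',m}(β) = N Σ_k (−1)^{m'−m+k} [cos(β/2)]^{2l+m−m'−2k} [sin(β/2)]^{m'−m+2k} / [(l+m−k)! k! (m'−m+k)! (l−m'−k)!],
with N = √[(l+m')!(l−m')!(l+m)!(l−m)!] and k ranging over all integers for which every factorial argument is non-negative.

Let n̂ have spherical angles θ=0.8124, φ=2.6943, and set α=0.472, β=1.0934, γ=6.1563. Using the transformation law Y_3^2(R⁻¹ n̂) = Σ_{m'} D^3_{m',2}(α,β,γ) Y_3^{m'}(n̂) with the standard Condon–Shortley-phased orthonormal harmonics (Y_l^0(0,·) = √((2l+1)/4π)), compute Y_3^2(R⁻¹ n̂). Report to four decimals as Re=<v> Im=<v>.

Re=-0.0424 Im=0.0633

Need the full column D^3_{m',2} for m'=−3..3 at α=0.4720, β=1.0934, γ=6.1563.
cos(β/2)=0.854245, sin(β/2)=0.519871
d^3_{-3,2}: single k=5 term ⇒ +0.079458;  D = -0.007851+0.079069i
d^3_{-2,2}: k∈[4..5] ⇒ +0.266512 -0.019741 = +0.246771;  D = +0.089932+0.229800i
d^3_{-1,2}: k∈[3..4] ⇒ +0.553941 -0.102579 = +0.451362;  D = +0.337613+0.299574i
d^3_{0,2}: k∈[2..3] ⇒ +0.788281 -0.291950 = +0.496332;  D = +0.480435+0.124607i
d^3_{1,2}: k∈[1..2] ⇒ +0.747837 -0.553941 = +0.193896;  D = +0.189297-0.041979i
d^3_{2,2}: k∈[0..1] ⇒ +0.388592 -0.719599 = -0.331007;  D = -0.255239+0.210757i
d^3_{3,2}: single k=0 term ⇒ -0.579272;  D = -0.230142+0.531593i
Y_3^{m'}(θ=0.8124,φ=2.6943) and Σ D·Y over m':
  (-0.0079+0.0791i)·(-0.0362-0.1555i)  (+0.0899+0.2298i)·(+0.2318+0.2889i)  (+0.3376+0.2996i)·(-0.2887-0.1385i)  (+0.4804+0.1246i)·(-0.1630+0.0000i)  (+0.1893-0.0420i)·(+0.2887-0.1385i)  (-0.2552+0.2108i)·(+0.2318-0.2889i)  (-0.2301+0.5316i)·(+0.0362-0.1555i)
Y_3^2(R⁻¹ n̂) = -0.042384+0.063320i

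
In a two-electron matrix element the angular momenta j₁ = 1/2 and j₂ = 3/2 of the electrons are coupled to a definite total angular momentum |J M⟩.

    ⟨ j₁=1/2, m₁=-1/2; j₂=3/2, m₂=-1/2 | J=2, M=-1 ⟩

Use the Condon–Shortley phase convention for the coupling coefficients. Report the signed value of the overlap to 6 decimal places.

+√(3/4) = +0.866025

triangle: 0!*1!*3!/5! = 6/120
(j±m)!: 0!*1!*1!*2!*1!*3! = 12
prefactor² = (2J+1)*Δ*N² = 3
  k=0: +1/(0!*0!*1!*1!*0!*2!) = 1/2
Σ = 1/2  ⇒  CG² = 3*(1/2)² = 3/4
CG = +√(3/4) = +0.866025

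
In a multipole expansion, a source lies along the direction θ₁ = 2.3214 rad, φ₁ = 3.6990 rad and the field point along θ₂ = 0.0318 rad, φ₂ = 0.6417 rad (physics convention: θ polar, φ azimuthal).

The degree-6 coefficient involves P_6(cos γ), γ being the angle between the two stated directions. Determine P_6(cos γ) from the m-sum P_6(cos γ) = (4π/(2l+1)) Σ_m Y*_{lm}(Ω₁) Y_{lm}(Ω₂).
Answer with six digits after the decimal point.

Addition theorem: P_6(cos γ) = (4π/13) Σ_m Y*_{lm}(Ω₁) Y_{lm}(Ω₂), m = −6…6:
  m=-6: (-0.072363, -0.014884) × (-0.000000, 0.000000) = (0.000000, -0.000000)  (running Σ = (0.000000, -0.000000))
  m=-5: (-0.223857, 0.082872) × (-0.000000, 0.000000) = (0.000000, -0.000000)  (running Σ = (0.000000, -0.000000))
  m=-4: (-0.257194, 0.332190) × (-0.000003, -0.000002) = (0.000001, -0.000001)  (running Σ = (0.000001, -0.000001))
  m=-3: (-0.037253, 0.366035) × (-0.000058, -0.000157) = (0.000060, -0.000015)  (running Σ = (0.000061, -0.000016))
  m=-2: (-0.017763, -0.036218) × (0.001489, -0.005037) = (-0.000209, 0.000036)  (running Σ = (-0.000148, 0.000020))
  m=-1: (-0.316405, -0.197229) × (0.083520, -0.062406) = (-0.038734, 0.003273)  (running Σ = (-0.038882, 0.003292))
  m=0: (-0.067953, -0.000000) × (1.006336, 0.000000) = (-0.068384, -0.000000)  (running Σ = (-0.107266, 0.003292))
  m=1: (0.316405, -0.197229) × (-0.083520, -0.062406) = (-0.038734, -0.003273)  (running Σ = (-0.146001, 0.000020))
  m=2: (-0.017763, 0.036218) × (0.001489, 0.005037) = (-0.000209, -0.000036)  (running Σ = (-0.146210, -0.000016))
  m=3: (0.037253, 0.366035) × (0.000058, -0.000157) = (0.000060, 0.000015)  (running Σ = (-0.146150, -0.000001))
  m=4: (-0.257194, -0.332190) × (-0.000003, 0.000002) = (0.000001, 0.000001)  (running Σ = (-0.146149, -0.000000))
  m=5: (0.223857, 0.082872) × (0.000000, 0.000000) = (0.000000, 0.000000)  (running Σ = (-0.146149, -0.000000))
  m=6: (-0.072363, 0.014884) × (-0.000000, -0.000000) = (0.000000, 0.000000)  (running Σ = (-0.146149, 0.000000))
Total Σ_m = (-0.146149, 0.000000). Multiply by 0.966644: (-0.141274, 0.000000). P_6(cos γ) = -0.141274

-0.141274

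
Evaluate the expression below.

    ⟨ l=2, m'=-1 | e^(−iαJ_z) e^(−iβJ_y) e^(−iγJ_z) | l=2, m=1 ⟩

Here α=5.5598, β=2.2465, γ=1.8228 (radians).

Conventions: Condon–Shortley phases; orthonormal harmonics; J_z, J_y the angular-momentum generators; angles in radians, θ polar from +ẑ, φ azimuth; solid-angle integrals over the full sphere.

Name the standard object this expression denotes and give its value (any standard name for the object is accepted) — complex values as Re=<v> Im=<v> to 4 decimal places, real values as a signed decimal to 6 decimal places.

Wigner D-matrix element, Re=0.1688 Im=0.1144

This is a Wigner D-matrix element — the rotation-matrix element ⟨l m'| R(α,β,γ) |l m⟩ in the angular-momentum basis.
D^2_{-1,1}(5.5598,2.2465,1.8228) = e^{-i·-1·5.5598}·d^2_{-1,1}(2.2465)·e^{-i·1·1.8228}. Compute d first:
c=cos(2.246500/2)=0.432755, s=sin(2.246500/2)=0.901512; N=√[1·6·6·1]=6.000000
k∈{2,3} keeps every argument non-negative
  k=2: (−1)^0·6.0000/(2)·0.4328^2·0.9015^2 = +0.456612
  k=3: (−1)^1·6.0000/(6)·0.4328^0·0.9015^4 = -0.660519
d^2_{-1,1}(2.2465) = +0.456612 -0.660519 = -0.203907
D = (+0.749569-0.661926i)·(-0.203907)·(-0.249345-0.968415i) = +0.168818+0.114360i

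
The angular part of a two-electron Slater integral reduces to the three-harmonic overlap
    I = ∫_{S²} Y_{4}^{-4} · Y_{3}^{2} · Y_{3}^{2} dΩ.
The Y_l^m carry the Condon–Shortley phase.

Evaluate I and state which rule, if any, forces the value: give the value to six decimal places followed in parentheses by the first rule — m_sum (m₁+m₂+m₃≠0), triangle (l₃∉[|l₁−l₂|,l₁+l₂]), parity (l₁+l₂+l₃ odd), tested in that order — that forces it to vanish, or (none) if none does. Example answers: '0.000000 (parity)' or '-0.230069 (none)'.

0.214561 (none)

Checks pass: Σm=0; 10 even; l₃=3∈[1,7].
(2·4+1)(2·3+1)(2·3+1) = 441
Δ: 4! 4! 2! / 11! → 1/34650
sum: t=1:−1/72 t=2:+1/16 t=3:−1/72 = 5/144
3j²(4 3 3; 0 0 0) = Δ·Π!·Σ² = 2/77  (sign -1)
sum: t=4:+1/576 = 1/576
3j²(4 3 3; -4 2 2) = Δ·Π!·Σ² = 5/99  (sign -1)
combine: 4πI² = 441·2/77·5/99 = 70/121
take √, sign +1: I = 0.21456131
No selection rule forces the value: the integral is nonzero (none).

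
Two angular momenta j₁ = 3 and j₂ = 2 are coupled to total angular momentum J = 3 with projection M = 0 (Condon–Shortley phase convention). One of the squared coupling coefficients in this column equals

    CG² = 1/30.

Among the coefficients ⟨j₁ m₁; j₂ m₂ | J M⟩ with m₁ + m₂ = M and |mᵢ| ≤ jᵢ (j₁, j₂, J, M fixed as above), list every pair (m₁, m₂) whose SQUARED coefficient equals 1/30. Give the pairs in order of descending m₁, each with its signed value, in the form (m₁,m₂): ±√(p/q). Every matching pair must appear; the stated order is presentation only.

Admissible pairs with m₁+m₂ = M = 0: (-2,2), (-1,1), (0,0), (1,-1), (2,-2)
  (m₁,m₂)=(2,-2): CG² = 1/3, CG = +√(1/3)
  (m₁,m₂)=(1,-1): CG² = 1/30, CG = +√(1/30)   ← matches the target
  (m₁,m₂)=(0,0): CG² = 4/15, CG = −√(4/15)
  (m₁,m₂)=(-1,1): CG² = 1/30, CG = +√(1/30)   ← matches the target
  (m₁,m₂)=(-2,2): CG² = 1/3, CG = +√(1/3)
Pairs with CG² = 1/30: (1,-1): +√(1/30); (-1,1): +√(1/30)

(1,-1): +√(1/30); (-1,1): +√(1/30)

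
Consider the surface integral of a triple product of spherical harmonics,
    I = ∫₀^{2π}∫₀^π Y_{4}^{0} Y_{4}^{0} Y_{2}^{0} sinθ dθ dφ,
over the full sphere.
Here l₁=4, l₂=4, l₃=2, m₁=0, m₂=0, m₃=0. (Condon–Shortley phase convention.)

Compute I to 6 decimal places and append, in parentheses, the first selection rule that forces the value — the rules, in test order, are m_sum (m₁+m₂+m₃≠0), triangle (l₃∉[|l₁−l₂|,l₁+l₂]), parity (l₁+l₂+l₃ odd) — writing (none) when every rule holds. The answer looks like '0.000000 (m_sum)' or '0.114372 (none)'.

0.163840 (none)

Rules hold: Σm=0, L=10 even, 0≤2≤8.
N = 9·9·5 = 405
Δ = 6!·2!·2!/11! = 1/13860
Racah Σ t=2..4: t=2:+1/192 t=3:−1/36 t=4:+1/192 = -5/288
⇒ 3j(4 4 2; 0 0 0)² = 20/693, sgn -1
(m-triple is (0,0,0) — same symbol as above.)
4πI² = N·(3j₀)²·(3jₘ)² = 2000/5929
I = +1·√(0.337325/4π) = 0.16383977
No selection rule forces the value: the integral is nonzero (none).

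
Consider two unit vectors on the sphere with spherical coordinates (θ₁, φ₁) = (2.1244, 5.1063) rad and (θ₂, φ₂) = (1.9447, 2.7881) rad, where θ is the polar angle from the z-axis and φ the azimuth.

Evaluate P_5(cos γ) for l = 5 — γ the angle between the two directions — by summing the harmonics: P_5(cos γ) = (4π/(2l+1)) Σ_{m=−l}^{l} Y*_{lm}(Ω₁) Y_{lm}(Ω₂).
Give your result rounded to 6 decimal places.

-0.325202

Summing Y*_{l m}(θ₁,φ₁)·Y_{l m}(θ₂,φ₂) over m ∈ [−5, 5]; prefactor 4π/(2·5+1) = 1.142397:
  m=-5: Y*=(0.190491, 0.080260)  Y=(0.063402, -0.318217)  product (0.037618, -0.055529)
  m=-4: Y*=(0.001959, -0.404012)  Y=(-0.062878, -0.397649)  product (-0.160778, 0.024625)
  m=-3: Y*=(-0.293116, 0.120166)  Y=(-0.027356, -0.048870)  product (0.013891, 0.011037)
  m=-2: Y*=(-0.077652, -0.078029)  Y=(0.244626, 0.208984)  product (-0.002689, -0.035316)
  m=-1: Y*=(-0.132306, 0.318324)  Y=(0.138172, 0.050984)  product (-0.034511, 0.037238)
  m=+0: Y*=(-0.028550, -0.000000)  Y=(-0.289729, 0.000000)  product (0.008272, 0.000000)
  m=+1: Y*=(0.132306, 0.318324)  Y=(-0.138172, 0.050984)  product (-0.034511, -0.037238)
  m=+2: Y*=(-0.077652, 0.078029)  Y=(0.244626, -0.208984)  product (-0.002689, 0.035316)
  m=+3: Y*=(0.293116, 0.120166)  Y=(0.027356, -0.048870)  product (0.013891, -0.011037)
  m=+4: Y*=(0.001959, 0.404012)  Y=(-0.062878, 0.397649)  product (-0.160778, -0.024625)
  m=+5: Y*=(-0.190491, 0.080260)  Y=(-0.063402, -0.318217)  product (0.037618, 0.055529)
Total Σ_m = (-0.284666, 0.000000). Multiply by 1.142397: (-0.325202, 0.000000). P_5(cos γ) = -0.325202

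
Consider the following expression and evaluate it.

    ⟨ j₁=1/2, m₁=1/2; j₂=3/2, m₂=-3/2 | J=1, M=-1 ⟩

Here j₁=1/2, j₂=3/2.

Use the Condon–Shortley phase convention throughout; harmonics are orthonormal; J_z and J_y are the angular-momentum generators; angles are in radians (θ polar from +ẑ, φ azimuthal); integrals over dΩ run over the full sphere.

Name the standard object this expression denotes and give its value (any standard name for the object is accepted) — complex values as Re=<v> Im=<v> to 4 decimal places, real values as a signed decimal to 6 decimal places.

This is a Clebsch–Gordan (vector-coupling) coefficient.
triangle: 1!·0!·2!/4! = 2/24
(j±m)!: 1!·0!·0!·3!·0!·2! = 12
prefactor² = (2J+1)·Δ·N² = 3
  k=0: +1/(0!·1!·0!·0!·0!·2!) = 1/2
Σ = 1/2  ⇒  CG² = 3·(1/2)² = 3/4
CG = +√(3/4) = +0.866025

Clebsch–Gordan coefficient, +√(3/4) ≈ +0.866025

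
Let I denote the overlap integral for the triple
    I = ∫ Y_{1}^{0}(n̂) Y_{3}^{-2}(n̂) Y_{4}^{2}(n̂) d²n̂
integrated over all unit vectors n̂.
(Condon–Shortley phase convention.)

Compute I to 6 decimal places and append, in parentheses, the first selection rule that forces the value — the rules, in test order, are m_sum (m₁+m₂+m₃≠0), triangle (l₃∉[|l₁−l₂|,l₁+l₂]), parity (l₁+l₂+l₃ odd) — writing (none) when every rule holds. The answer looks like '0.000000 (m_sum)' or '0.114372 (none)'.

Checks pass: Σm=0; 8 even; l₃=4∈[2,4].
(2·1+1)(2·3+1)(2·4+1) = 189
Δ: 0! 2! 6! / 9! → 1/252
sum: t=0:+1/36 = 1/36
3j²(1 3 4; 0 0 0) = Δ·Π!·Σ² = 4/63  (sign +1)
sum: t=0:+1/120 = 1/120
3j²(1 3 4; 0 -2 2) = Δ·Π!·Σ² = 1/21  (sign +1)
combine: 4πI² = 189·4/63·1/21 = 4/7
take √, sign +1: I = 0.21324362
No selection rule forces the value: the integral is nonzero (none).

0.213244 (none)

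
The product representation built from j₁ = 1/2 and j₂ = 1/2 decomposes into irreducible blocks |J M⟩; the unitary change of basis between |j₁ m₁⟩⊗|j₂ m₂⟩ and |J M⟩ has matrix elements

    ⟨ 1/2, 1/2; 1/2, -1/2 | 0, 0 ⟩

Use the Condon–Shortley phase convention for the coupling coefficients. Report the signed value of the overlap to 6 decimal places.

√[1·1!0!0!/2! · 1!0!0!1!0!0!] = √(1/2)
  +(−1)^0/∏(0,1,0,0,0,0)! = 1  (running 1)
⟨..|..⟩ = √(1/2)·(1) = +0.707107

+0.707107  (= +√(1/2))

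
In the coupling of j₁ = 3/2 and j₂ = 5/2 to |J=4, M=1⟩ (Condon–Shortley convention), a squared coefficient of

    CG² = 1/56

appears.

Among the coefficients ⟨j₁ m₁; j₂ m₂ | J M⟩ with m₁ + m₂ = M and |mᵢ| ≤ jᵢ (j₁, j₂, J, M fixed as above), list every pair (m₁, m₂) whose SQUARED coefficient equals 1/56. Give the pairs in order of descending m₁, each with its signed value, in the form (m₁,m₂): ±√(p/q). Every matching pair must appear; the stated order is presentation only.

(-3/2,5/2): +√(1/56)

Admissible pairs with m₁+m₂ = M = 1: (-3/2,5/2), (-1/2,3/2), (1/2,1/2), (3/2,-1/2)
  (m₁,m₂)=(3/2,-1/2): CG² = 5/28, CG = +√(5/28)
  (m₁,m₂)=(1/2,1/2): CG² = 15/28, CG = +√(15/28)
  (m₁,m₂)=(-1/2,3/2): CG² = 15/56, CG = +√(15/56)
  (m₁,m₂)=(-3/2,5/2): CG² = 1/56, CG = +√(1/56)   ← matches the target
Pairs with CG² = 1/56: (-3/2,5/2): +√(1/56)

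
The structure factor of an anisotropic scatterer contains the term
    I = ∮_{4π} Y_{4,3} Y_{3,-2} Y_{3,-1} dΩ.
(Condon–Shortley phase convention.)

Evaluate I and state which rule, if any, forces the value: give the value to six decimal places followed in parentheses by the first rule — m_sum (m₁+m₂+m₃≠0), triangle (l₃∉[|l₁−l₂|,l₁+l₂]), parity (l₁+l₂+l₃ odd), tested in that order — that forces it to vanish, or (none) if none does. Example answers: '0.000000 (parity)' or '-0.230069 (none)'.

Rules hold: Σm=0, L=10 even, 1≤3≤7.
N = 9·7·7 = 441
Δ = 4!·4!·2!/11! = 1/34650
Racah Σ t=1..3: t=1:−1/72 t=2:+1/16 t=3:−1/72 = 5/144
⇒ 3j(4 3 3; 0 0 0)² = 2/77, sgn -1
Racah Σ t=0..1: t=0:+1/144 t=1:−1/288 = 1/288
⇒ 3j(4 3 3; 3 -2 -1)² = 1/99, sgn +1
4πI² = N·(3j₀)²·(3jₘ)² = 14/121
I = -1·√(0.115702/4π) = -0.09595473
No selection rule forces the value: the integral is nonzero (none).

-0.095955 (none)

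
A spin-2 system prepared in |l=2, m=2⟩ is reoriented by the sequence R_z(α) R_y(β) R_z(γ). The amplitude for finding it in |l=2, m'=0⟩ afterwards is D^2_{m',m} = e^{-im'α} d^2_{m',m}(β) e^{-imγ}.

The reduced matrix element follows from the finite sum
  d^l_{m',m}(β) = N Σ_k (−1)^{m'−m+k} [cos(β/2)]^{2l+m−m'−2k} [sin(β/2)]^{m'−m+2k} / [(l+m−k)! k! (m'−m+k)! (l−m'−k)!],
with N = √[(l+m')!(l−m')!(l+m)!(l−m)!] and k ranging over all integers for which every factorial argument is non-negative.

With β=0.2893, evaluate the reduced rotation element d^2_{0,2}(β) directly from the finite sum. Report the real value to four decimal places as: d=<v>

d^2_{0,2}(β=0.2893) via the finite sum:
Half-angle: c=0.989556, s=0.144146. N=√(2·2·24·1)=9.797959
k: max(0,(2)−(0))=2 … min(2+(2),2−(0))=2
  k=2: (−1)^0·9.7980/(4)·0.9896^2·0.1441^2 = +0.049838
d^2_{0,2}(0.2893) = +0.049838

d=0.0498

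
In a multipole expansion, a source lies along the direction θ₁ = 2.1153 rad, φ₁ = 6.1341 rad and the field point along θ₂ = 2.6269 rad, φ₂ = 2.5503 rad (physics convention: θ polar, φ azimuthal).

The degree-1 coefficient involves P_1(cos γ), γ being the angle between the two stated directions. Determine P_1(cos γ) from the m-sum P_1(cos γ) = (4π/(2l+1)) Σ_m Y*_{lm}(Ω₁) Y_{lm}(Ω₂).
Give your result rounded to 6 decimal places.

Term-by-term m-sum for l=1 (normalisation 4π/3 = 4.188790):
  m=-1: (0.292252, -0.043896) × (-0.141200, -0.094806) = (-0.045428, -0.021509)  (running Σ = (-0.045428, -0.021509))
  m=0: (-0.253093, -0.000000) × (-0.425301, 0.000000) = (0.107641, 0.000000)  (running Σ = (0.062213, -0.021509))
  m=1: (-0.292252, -0.043896) × (0.141200, -0.094806) = (-0.045428, 0.021509)  (running Σ = (0.016785, 0.000000))
Σ over m = (0.016785, 0.000000); ×(4π/3) → (0.070310, 0.000000). Real part: 0.070310

0.070310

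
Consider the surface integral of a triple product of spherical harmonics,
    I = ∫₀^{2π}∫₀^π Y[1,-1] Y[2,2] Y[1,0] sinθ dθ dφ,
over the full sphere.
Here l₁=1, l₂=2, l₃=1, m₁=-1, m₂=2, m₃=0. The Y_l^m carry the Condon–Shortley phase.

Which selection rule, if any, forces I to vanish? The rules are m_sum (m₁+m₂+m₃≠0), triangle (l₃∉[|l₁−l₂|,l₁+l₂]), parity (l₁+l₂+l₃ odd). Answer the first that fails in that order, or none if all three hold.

m_sum

m₁+m₂+m₃ = -1 + 2 + 0 = 1  ✗
triangle: |1−2|=1 ≤ l₃=1 ≤ 1+2=3
parity: l₁+l₂+l₃ = 4 is even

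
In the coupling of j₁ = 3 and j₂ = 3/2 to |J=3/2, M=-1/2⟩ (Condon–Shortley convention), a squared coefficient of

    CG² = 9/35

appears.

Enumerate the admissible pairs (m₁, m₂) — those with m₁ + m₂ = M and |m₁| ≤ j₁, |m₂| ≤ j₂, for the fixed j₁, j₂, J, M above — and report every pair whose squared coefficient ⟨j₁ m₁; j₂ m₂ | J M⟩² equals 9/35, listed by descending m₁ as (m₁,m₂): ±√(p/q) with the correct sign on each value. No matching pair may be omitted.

(0,-1/2): −√(9/35)

Admissible pairs with m₁+m₂ = M = -1/2: (-2,3/2), (-1,1/2), (0,-1/2), (1,-3/2)
  (m₁,m₂)=(1,-3/2): CG² = 4/35, CG = +√(4/35)
  (m₁,m₂)=(0,-1/2): CG² = 9/35, CG = −√(9/35)   ← matches the target
  (m₁,m₂)=(-1,1/2): CG² = 12/35, CG = +√(12/35)
  (m₁,m₂)=(-2,3/2): CG² = 2/7, CG = −√(2/7)
Pairs with CG² = 9/35: (0,-1/2): −√(9/35)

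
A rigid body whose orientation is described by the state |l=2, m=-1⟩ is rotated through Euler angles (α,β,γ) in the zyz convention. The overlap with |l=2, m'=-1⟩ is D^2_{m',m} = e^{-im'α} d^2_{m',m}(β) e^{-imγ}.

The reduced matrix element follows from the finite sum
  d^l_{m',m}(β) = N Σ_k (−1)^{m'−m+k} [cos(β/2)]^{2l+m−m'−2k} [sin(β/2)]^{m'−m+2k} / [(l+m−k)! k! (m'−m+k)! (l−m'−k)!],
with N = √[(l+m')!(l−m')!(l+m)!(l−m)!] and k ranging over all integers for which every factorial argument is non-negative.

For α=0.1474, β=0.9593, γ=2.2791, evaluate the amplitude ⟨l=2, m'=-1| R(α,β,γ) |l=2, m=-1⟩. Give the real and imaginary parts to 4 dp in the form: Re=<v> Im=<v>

Re=-0.0881 Im=0.0765

D^2_{-1,-1}(0.1474,0.9593,2.2791) = e^{-i·-1·0.1474}·d^2_{-1,-1}(0.9593)·e^{-i·-1·2.2791}. Compute d first:
c=cos(0.959300/2)=0.887156, s=sin(0.959300/2)=0.461469; N=√[1·6·1·6]=6.000000
The bounds max(0,m−m')=0 and min(l+m,l−m')=1 give 2 terms
  k=0: (−1)^0·6.0000/(6)·0.8872^4·0.4615^0 = +0.619442
  k=1: (−1)^1·6.0000/(2)·0.8872^2·0.4615^2 = -0.502813
d^2_{-1,-1}(0.9593) = +0.619442 -0.502813 = +0.116630
D = (+0.989156+0.146867i)·(+0.116630)·(-0.650546+0.759467i) = -0.088059+0.076473i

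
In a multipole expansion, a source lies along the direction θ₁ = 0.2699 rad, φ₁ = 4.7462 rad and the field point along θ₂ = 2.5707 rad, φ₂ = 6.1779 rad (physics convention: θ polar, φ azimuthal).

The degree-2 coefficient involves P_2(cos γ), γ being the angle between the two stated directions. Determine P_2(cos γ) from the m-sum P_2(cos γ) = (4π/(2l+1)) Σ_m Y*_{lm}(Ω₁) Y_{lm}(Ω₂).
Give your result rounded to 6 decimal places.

0.438475

Addition theorem: P_2(cos γ) = (4π/5) Σ_m Y*_{lm}(Ω₁) Y_{lm}(Ω₂), m = −2…2:
  [-2]  conj(Y_{2,-2})(Ω₁) = -0.027399-0.001856i ; Y_{2,-2}(Ω₂) = +0.110306+0.023577i ; Δ = -0.002979-0.000851i
  [-1]  conj(Y_{2,-1})(Ω₁) = +0.006711-0.198418i ; Y_{2,-1}(Ω₂) = -0.349324-0.036915i ; Δ = -0.009669+0.069064i
  [+0]  conj(Y_{2,0})(Ω₁) = +0.563516-0.000000i ; Y_{2,0}(Ω₂) = +0.354487+0.000000i ; Δ = +0.199759+0.000000i
  [+1]  conj(Y_{2,1})(Ω₁) = -0.006711-0.198418i ; Y_{2,1}(Ω₂) = +0.349324-0.036915i ; Δ = -0.009669-0.069064i
  [+2]  conj(Y_{2,2})(Ω₁) = -0.027399+0.001856i ; Y_{2,2}(Ω₂) = +0.110306-0.023577i ; Δ = -0.002979+0.000851i
Σ over m = +0.174464+0.000000i; ×(4π/5) → +0.438475+0.000000i. Real part: 0.438475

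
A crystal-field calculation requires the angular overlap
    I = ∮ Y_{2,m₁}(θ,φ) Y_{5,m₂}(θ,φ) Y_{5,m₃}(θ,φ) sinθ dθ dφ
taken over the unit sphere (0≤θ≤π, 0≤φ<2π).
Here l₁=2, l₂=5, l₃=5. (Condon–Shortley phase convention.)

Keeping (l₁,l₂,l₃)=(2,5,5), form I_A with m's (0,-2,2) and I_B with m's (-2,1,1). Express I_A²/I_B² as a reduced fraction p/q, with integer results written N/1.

Shared (l₁,l₂,l₃)=(2,5,5): N and (l;000)² cancel in I_A²/I_B².
A: Δ = 2!·2!·8!/13! = 1/38610; Racah Σ t=0..2: t=0:+1/2880 t=1:−1/1440 t=2:+1/20160 = -1/3360; ⇒ 3j(2 5 5; 0 -2 2)² = 6/715, sgn +1
B: Δ = 2!·2!·8!/13! = 1/38610; Racah Σ t=2..2: t=2:+1/2304 = 1/2304; ⇒ 3j(2 5 5; -2 1 1)² = 5/143, sgn +1
I_A²/I_B² = (6/715)/(5/143) = 6/25

6/25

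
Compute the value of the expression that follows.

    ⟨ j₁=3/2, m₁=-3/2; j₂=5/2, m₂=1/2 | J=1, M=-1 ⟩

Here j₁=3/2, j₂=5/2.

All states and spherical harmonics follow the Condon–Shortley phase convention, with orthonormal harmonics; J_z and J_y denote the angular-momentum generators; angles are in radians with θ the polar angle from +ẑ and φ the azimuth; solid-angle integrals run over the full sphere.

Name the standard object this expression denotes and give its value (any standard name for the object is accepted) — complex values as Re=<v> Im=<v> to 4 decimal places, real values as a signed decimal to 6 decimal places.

This is a Clebsch–Gordan (vector-coupling) coefficient.
j₁+j₂−J=3  J+j₁−j₂=0  J−j₁+j₂=2  j₁+j₂+J+1=6
(j₁±m₁, j₂±m₂, J±M) = (0,3,3,2,0,2)
P² = 36/5
sum k=3..3:
  [3] −1/12 = -1/12
S = -1/12
C² = P²·S² = 1/20 ; C = -0.223607

Clebsch–Gordan coefficient, −√(1/20) ≈ -0.223607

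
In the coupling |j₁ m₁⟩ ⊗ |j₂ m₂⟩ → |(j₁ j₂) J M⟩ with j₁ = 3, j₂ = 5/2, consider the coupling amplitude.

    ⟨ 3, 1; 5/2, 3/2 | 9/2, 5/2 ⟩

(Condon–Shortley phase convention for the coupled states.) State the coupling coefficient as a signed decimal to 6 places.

√[10·1!5!4!/11! · 4!2!4!1!7!2!] = √(92160/11)
  +(−1)^0/∏(0,1,2,4,3,0)! = 1/288  (running 1/288)
  +(−1)^1/∏(1,0,1,3,4,1)! = -1/144  (running -1/288)
⟨..|..⟩ = √(92160/11)·(-1/288) = -0.317821

-0.317821  (= −√(10/99))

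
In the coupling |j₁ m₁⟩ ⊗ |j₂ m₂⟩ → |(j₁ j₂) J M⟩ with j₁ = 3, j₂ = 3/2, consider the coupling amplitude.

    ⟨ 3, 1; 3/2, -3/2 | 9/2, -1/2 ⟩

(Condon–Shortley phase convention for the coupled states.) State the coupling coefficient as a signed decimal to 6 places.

√[10·0!6!3!/10! · 4!2!0!3!4!5!] = √(69120/7)
  +(−1)^0/∏(0,0,2,0,4,3)! = 1/288  (running 1/288)
⟨..|..⟩ = √(69120/7)·(1/288) = +0.345033

+0.345033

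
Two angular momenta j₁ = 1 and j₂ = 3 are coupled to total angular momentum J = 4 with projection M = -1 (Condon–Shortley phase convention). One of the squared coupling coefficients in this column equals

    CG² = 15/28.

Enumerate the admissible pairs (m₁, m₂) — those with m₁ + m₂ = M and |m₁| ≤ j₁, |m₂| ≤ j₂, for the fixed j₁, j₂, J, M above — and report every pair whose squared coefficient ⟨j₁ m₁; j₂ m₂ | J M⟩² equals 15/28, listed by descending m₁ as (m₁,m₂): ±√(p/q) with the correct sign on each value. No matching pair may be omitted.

(0,-1): +√(15/28)

Admissible pairs with m₁+m₂ = M = -1: (-1,0), (0,-1), (1,-2)
  (m₁,m₂)=(1,-2): CG² = 3/28, CG = +√(3/28)
  (m₁,m₂)=(0,-1): CG² = 15/28, CG = +√(15/28)   ← matches the target
  (m₁,m₂)=(-1,0): CG² = 5/14, CG = +√(5/14)
Pairs with CG² = 15/28: (0,-1): +√(15/28)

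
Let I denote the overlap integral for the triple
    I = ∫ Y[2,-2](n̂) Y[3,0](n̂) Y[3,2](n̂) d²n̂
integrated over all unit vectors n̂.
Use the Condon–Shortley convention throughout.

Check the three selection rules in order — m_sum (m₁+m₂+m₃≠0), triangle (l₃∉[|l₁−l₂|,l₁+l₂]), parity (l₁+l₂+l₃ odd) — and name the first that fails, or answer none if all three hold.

m₁+m₂+m₃ = -2 + 0 + 2 = 0  ✓
triangle: |2−3|=1 ≤ l₃=3 ≤ 2+3=5  ✓
parity: l₁+l₂+l₃ = 8 is even  ✓

none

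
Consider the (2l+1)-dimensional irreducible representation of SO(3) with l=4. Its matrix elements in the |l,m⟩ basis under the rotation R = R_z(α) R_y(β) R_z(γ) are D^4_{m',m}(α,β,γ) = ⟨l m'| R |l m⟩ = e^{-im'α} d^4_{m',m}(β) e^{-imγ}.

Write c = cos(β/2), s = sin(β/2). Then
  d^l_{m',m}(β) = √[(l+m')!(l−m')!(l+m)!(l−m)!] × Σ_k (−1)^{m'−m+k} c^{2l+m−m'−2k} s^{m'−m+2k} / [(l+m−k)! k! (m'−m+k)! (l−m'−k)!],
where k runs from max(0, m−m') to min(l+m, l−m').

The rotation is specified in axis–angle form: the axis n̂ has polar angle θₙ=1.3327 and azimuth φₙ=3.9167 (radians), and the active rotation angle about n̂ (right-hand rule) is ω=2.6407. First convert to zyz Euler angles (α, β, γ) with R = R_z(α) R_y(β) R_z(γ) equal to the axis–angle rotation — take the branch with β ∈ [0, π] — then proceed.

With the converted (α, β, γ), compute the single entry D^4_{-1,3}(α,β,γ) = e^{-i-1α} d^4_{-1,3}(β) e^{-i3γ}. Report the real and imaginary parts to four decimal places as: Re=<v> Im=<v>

Axis–angle → zyz. n̂ = (sinθₙcosφₙ, sinθₙsinφₙ, cosθₙ) = (-0.694193, -0.680051, +0.235853), ω = 2.6407.
R = I cosω + sinω [n̂]ₓ + (1−cosω) n̂n̂ᵀ gives
  R = [+0.027455, +0.772921, -0.633908; +0.999438, -0.009029, +0.032277; +0.019224, -0.634438, -0.772734]
β = atan2(√(R₁₃²+R₂₃²), R₃₃) = 2.453934; α = atan2(R₂₃, R₁₃) mod 2π = 3.090719; γ = atan2(R₃₂, −R₃₁) mod 2π = 4.682097
First d^4_{-1,3}(β=2.4539), then the phase factors e^{-i(-1)α} and e^{-i(3)γ}:
Half-angle: c=0.337095, s=0.941471. N=√(6·120·5040·1)=1904.940944
k: max(0,(3)−(-1))=4 … min(4+(3),4−(-1))=5
  k=4: (−1)^0·1904.9409/(144)·0.3371^4·0.9415^4 = +0.134200
  k=5: (−1)^1·1904.9409/(240)·0.3371^2·0.9415^6 = -0.628080
d^4_{-1,3}(2.4539) = +0.134200 -0.628080 = -0.493880
Attach z-rotation phases: D = e^{-i(-1)(3.0907)}·(-0.493880)·e^{-i(3)(4.6821)} = +0.019751-0.493485i

Re=0.0198 Im=-0.4935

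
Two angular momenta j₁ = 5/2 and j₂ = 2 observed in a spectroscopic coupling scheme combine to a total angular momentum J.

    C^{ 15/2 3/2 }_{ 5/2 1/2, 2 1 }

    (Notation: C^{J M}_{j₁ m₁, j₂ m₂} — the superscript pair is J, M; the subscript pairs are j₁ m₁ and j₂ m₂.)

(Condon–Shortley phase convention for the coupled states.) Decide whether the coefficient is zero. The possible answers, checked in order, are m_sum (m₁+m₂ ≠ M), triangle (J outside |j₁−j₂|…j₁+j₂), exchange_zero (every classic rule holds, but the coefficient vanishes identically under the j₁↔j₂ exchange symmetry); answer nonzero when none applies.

triangle

m-sum: m₁+m₂ = 1/2+1 = 3/2, M = 3/2  ✓
triangle: need |j₁−j₂| ≤ J ≤ j₁+j₂, i.e. J ∈ [1/2, 9/2]; J = 15/2 is outside ✗ ⇒ coefficient is 0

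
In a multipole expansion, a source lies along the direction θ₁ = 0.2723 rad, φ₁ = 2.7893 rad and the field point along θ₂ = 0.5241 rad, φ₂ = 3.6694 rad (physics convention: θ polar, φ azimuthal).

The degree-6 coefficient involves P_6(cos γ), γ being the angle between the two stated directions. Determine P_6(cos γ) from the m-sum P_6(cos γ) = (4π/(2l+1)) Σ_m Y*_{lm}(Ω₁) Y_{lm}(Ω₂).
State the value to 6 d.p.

-0.110715

Summing Y*_{l m}(θ₁,φ₁)·Y_{l m}(θ₂,φ₂) over m ∈ [−6, 6]; prefactor 4π/(2·6+1) = 0.966644:
  m=-6: Y*=-0.00009 - 0.00016j  Y=-0.00759 + 0.00019j  product 0.00000 + 0.00000j
  m=-5: Y*=0.00043 + 0.00223j  Y=0.03985 + 0.02190j  product -0.00003 + 0.00010j
  m=-4: Y*=0.00276 - 0.01696j  Y=-0.08341 - 0.13902j  product -0.00259 + 0.00103j
  m=-3: Y*=-0.04323 + 0.07657j  Y=0.00468 + 0.37069j  product -0.02859 - 0.01567j
  m=-2: Y*=0.22796 - 0.19380j  Y=0.24308 - 0.42934j  product -0.02779 - 0.14498j
  m=-1: Y*=-0.55778 + 0.20505j  Y=-0.16254 + 0.09475j  product 0.07123 - 0.08618j
  m=+0: Y*=0.36478 + 0.00000j  Y=-0.38104 + 0.00000j  product -0.13900 + 0.00000j
  m=+1: Y*=0.55778 + 0.20505j  Y=0.16254 + 0.09475j  product 0.07123 + 0.08618j
  m=+2: Y*=0.22796 + 0.19380j  Y=0.24308 + 0.42934j  product -0.02779 + 0.14498j
  m=+3: Y*=0.04323 + 0.07657j  Y=-0.00468 + 0.37069j  product -0.02859 + 0.01567j
  m=+4: Y*=0.00276 + 0.01696j  Y=-0.08341 + 0.13902j  product -0.00259 - 0.00103j
  m=+5: Y*=-0.00043 + 0.00223j  Y=-0.03985 + 0.02190j  product -0.00003 - 0.00010j
  m=+6: Y*=-0.00009 + 0.00016j  Y=-0.00759 - 0.00019j  product 0.00000 - 0.00000j
Accumulated sum -0.11454 - 0.00000j; after 4π/(2l+1) scaling, -0.11072 - 0.00000j ⇒ P_6 = -0.110715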